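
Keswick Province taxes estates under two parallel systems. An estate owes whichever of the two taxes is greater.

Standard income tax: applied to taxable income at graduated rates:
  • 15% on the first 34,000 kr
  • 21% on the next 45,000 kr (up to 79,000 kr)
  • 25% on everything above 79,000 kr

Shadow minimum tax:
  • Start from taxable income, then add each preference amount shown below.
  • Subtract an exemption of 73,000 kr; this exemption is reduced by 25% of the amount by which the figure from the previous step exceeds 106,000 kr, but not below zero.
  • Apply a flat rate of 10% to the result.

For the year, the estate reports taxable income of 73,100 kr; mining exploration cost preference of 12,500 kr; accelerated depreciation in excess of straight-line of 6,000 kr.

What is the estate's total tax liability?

Shadow minimum tax:
  Adjusted income: 73,100 kr + 12,500 kr + 6,000 kr = 91,600 kr
  Exemption: 91,600 kr ≤ 106,000 kr, so full 73,000 kr applies
  Base: 91,600 kr − 73,000 kr = 18,600 kr
  18,600 kr × 10% = 1,860 kr

Standard income tax:
  34,000 kr × 15% = 5,100 kr
  39,100 kr × 21% = 8,211 kr
  → 13,311 kr

13,311 kr > 1,860 kr, so the standard income tax governs.

13,311 kr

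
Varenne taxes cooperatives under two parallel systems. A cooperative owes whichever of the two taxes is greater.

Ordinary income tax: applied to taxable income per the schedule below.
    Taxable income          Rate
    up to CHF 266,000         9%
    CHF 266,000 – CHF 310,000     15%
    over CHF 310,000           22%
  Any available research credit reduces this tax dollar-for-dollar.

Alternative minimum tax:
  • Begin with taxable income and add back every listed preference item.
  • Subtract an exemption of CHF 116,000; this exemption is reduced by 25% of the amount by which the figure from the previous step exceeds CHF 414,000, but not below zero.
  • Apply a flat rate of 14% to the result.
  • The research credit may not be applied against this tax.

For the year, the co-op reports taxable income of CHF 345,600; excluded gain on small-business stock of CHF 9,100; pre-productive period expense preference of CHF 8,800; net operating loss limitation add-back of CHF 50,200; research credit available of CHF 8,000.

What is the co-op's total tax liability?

Alternative minimum tax:
  Adjusted income: CHF 345,600 + CHF 9,100 + CHF 8,800 + CHF 50,200 = CHF 413,700
  Exemption: CHF 413,700 ≤ CHF 414,000, so full CHF 116,000 applies
  Base: CHF 413,700 − CHF 116,000 = CHF 297,700
  CHF 297,700 × 14% = CHF 41,678

Ordinary income tax:
  CHF 266,000 × 9% = CHF 23,940
  CHF 44,000 × 15% = CHF 6,600
  CHF 35,600 × 22% = CHF 7,832
  → CHF 38,372
  Less research credit CHF 8,000 → CHF 30,372

CHF 41,678 > CHF 30,372, so the alternative minimum tax is the binding amount.

CHF 41,678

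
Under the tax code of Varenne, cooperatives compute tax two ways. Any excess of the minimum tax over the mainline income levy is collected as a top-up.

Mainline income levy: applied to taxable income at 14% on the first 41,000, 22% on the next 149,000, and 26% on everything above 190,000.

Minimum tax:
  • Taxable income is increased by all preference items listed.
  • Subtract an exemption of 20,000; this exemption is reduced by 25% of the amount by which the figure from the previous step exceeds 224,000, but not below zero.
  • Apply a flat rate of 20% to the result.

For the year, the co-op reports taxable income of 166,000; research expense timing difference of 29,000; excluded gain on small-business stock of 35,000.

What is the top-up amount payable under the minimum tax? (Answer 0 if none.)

9,060

Minimum tax:
  Adjusted income: 166,000 + 29,000 + 35,000 = 230,000
  Exemption: 20,000 − 25% × (230,000 − 224,000) = 20,000 − 1,500 = 18,500
  Base: 230,000 − 18,500 = 211,500
  211,500 × 20% = 42,300

Mainline income levy:
  41,000 × 14% = 5,740
  125,000 × 22% = 27,500
  → 33,240

Excess of minimum tax over mainline income levy: 42,300 − 33,240 = 9,060.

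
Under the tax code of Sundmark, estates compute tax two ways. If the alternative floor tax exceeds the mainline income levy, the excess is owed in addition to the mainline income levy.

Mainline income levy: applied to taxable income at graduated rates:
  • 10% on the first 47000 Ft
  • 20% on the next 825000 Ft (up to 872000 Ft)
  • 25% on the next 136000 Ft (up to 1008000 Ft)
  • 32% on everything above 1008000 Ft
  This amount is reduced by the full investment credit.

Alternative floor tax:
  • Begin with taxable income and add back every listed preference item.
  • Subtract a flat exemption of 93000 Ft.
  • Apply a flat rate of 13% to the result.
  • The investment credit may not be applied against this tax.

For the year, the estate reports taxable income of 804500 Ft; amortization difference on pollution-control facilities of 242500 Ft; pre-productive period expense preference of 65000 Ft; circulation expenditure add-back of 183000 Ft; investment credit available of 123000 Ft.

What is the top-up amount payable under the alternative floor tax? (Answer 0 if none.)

Alternative floor tax:
  Adjusted income: 804500 Ft + 242500 Ft + 65000 Ft + 183000 Ft = 1295000 Ft
  Less exemption 93000 Ft → base 1202000 Ft
  1202000 Ft × 13% = 156260 Ft

Mainline income levy:
  47000 Ft × 10% = 4700 Ft
  757500 Ft × 20% = 151500 Ft
  → 156200 Ft
  Less investment credit 123000 Ft → 33200 Ft

Excess of alternative floor tax over mainline income levy: 156260 Ft − 33200 Ft = 123060 Ft.

123060 Ft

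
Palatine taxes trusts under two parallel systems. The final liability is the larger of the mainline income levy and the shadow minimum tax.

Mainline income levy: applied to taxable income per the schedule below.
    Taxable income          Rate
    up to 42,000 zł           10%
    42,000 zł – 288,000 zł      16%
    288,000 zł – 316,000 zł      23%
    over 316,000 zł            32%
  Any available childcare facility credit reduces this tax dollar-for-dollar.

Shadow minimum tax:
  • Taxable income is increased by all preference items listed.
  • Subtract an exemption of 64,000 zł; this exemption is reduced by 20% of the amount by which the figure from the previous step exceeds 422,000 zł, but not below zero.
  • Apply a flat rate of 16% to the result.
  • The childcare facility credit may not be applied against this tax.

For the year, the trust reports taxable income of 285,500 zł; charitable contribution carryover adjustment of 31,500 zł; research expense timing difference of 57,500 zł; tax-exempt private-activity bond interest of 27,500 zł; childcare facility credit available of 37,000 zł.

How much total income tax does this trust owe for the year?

Mainline income levy:
  42,000 zł × 10% = 4,200 zł
  243,500 zł × 16% = 38,960 zł
  → 43,160 zł
  Less childcare facility credit 37,000 zł → 6,160 zł

Shadow minimum tax:
  Adjusted income: 285,500 zł + 31,500 zł + 57,500 zł + 27,500 zł = 402,000 zł
  Exemption: 402,000 zł ≤ 422,000 zł, so full 64,000 zł applies
  Base: 402,000 zł − 64,000 zł = 338,000 zł
  338,000 zł × 16% = 54,080 zł

54,080 zł > 6,160 zł, so the shadow minimum tax is the binding amount.

54,080 zł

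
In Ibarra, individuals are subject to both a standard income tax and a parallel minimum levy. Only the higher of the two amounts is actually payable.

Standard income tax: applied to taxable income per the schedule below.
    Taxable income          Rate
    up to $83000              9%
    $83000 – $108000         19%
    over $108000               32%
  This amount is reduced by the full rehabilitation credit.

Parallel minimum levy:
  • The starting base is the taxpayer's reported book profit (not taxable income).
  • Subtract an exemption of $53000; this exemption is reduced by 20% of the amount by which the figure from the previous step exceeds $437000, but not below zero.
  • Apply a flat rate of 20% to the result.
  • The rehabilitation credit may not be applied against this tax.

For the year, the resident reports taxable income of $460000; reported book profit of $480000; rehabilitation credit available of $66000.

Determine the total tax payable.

$87120

Parallel minimum levy:
  Base (reported book profit): $480000
  Exemption: $53000 − 20% × ($480000 − $437000) = $53000 − $8600 = $44400
  Base: $480000 − $44400 = $435600
  $435600 × 20% = $87120

Standard income tax:
  $83000 × 9% = $7470
  $25000 × 19% = $4750
  $352000 × 32% = $112640
  → $124860
  Less rehabilitation credit $66000 → $58860

$87120 > $58860, so the parallel minimum levy is the binding amount.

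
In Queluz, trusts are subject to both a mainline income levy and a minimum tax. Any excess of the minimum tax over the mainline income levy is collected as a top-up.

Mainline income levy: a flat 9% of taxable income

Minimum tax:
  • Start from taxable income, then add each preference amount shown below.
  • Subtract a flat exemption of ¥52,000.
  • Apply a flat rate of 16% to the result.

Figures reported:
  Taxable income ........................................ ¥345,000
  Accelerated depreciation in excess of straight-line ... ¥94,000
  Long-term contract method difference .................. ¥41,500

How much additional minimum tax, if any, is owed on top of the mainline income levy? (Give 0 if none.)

Mainline income levy:
  ¥345,000 × 9% = ¥31,050

Minimum tax:
  Adjusted income: ¥345,000 + ¥94,000 + ¥41,500 = ¥480,500
  Less exemption ¥52,000 → base ¥428,500
  ¥428,500 × 16% = ¥68,560

Excess of minimum tax over mainline income levy: ¥68,560 − ¥31,050 = ¥37,510.

¥37,510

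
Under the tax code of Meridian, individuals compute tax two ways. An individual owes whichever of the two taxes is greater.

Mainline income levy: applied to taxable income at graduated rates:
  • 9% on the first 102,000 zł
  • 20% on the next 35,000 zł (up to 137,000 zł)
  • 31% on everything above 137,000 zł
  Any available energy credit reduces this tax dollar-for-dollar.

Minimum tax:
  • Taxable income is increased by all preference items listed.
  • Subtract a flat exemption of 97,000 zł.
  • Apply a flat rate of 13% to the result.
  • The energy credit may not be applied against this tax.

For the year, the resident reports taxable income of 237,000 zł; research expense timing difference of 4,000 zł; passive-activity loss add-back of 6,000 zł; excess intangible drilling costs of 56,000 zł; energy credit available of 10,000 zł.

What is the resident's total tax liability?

Mainline income levy:
  102,000 zł × 9% = 9,180 zł
  35,000 zł × 20% = 7,000 zł
  100,000 zł × 31% = 31,000 zł
  → 47,180 zł
  Less energy credit 10,000 zł → 37,180 zł

Minimum tax:
  Adjusted income: 237,000 zł + 4,000 zł + 6,000 zł + 56,000 zł = 303,000 zł
  Less exemption 97,000 zł → base 206,000 zł
  206,000 zł × 13% = 26,780 zł

37,180 zł > 26,780 zł, so the mainline income levy governs.

37,180 zł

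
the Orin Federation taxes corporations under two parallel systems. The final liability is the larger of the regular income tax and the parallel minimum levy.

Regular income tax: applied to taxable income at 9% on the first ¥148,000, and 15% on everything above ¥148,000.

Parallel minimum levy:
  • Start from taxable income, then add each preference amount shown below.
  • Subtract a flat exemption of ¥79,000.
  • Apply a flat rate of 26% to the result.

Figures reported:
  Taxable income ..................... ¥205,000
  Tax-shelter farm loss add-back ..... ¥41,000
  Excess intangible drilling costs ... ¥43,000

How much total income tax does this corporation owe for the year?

Parallel minimum levy:
  Adjusted income: ¥205,000 + ¥41,000 + ¥43,000 = ¥289,000
  Less exemption ¥79,000 → base ¥210,000
  ¥210,000 × 26% = ¥54,600

Regular income tax:
  ¥148,000 × 9% = ¥13,320
  ¥57,000 × 15% = ¥8,550
  → ¥21,870

¥54,600 > ¥21,870, so the parallel minimum levy is the binding amount.

¥54,600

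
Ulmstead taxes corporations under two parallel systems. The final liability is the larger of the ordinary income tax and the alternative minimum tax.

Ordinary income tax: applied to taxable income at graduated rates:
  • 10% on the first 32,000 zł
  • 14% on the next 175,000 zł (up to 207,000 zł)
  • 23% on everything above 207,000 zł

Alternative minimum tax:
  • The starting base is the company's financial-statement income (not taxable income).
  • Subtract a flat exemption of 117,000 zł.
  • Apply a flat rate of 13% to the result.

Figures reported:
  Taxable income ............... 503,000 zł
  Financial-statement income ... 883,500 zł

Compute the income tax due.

99,645 zł

Alternative minimum tax:
  Base (financial-statement income): 883,500 zł
  Less exemption 117,000 zł → base 766,500 zł
  766,500 zł × 13% = 99,645 zł

Ordinary income tax:
  32,000 zł × 10% = 3,200 zł
  175,000 zł × 14% = 24,500 zł
  296,000 zł × 23% = 68,080 zł
  → 95,780 zł

99,645 zł > 95,780 zł, so the alternative minimum tax is the binding amount.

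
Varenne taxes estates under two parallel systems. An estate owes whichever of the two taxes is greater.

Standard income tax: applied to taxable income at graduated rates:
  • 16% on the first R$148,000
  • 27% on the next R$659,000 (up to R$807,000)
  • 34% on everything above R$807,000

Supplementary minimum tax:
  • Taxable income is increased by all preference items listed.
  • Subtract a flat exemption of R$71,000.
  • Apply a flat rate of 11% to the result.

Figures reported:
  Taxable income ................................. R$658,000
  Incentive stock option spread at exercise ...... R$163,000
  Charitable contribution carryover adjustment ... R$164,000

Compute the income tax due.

R$161,380

Supplementary minimum tax:
  Adjusted income: R$658,000 + R$163,000 + R$164,000 = R$985,000
  Less exemption R$71,000 → base R$914,000
  R$914,000 × 11% = R$100,540

Standard income tax:
  R$148,000 × 16% = R$23,680
  R$510,000 × 27% = R$137,700
  → R$161,380

R$161,380 > R$100,540, so the standard income tax governs.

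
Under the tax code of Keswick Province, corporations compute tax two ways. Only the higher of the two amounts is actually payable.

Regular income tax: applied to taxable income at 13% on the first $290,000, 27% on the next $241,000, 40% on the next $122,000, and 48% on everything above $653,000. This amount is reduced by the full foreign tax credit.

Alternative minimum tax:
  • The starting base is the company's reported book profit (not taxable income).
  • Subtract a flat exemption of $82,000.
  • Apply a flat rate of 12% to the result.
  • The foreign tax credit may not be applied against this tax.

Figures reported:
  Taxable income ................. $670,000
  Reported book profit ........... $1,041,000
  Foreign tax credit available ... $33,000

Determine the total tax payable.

Regular income tax:
  $290,000 × 13% = $37,700
  $241,000 × 27% = $65,070
  $122,000 × 40% = $48,800
  $17,000 × 48% = $8,160
  → $159,730
  Less foreign tax credit $33,000 → $126,730

Alternative minimum tax:
  Base (reported book profit): $1,041,000
  Less exemption $82,000 → base $959,000
  $959,000 × 12% = $115,080

$126,730 > $115,080, so the regular income tax governs.

$126,730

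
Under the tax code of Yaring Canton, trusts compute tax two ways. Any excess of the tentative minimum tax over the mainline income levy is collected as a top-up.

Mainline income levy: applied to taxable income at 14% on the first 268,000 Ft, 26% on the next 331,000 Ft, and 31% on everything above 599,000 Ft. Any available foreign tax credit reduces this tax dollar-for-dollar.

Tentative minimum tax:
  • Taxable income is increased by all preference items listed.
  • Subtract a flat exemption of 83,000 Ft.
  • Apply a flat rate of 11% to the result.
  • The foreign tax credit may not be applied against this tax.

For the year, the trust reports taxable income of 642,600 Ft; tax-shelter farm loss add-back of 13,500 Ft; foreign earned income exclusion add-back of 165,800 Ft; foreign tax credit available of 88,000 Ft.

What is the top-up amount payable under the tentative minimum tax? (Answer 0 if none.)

32,183 Ft

Tentative minimum tax:
  Adjusted income: 642,600 Ft + 13,500 Ft + 165,800 Ft = 821,900 Ft
  Less exemption 83,000 Ft → base 738,900 Ft
  738,900 Ft × 11% = 81,279 Ft

Mainline income levy:
  268,000 Ft × 14% = 37,520 Ft
  331,000 Ft × 26% = 86,060 Ft
  43,600 Ft × 31% = 13,516 Ft
  → 137,096 Ft
  Less foreign tax credit 88,000 Ft → 49,096 Ft

Excess of tentative minimum tax over mainline income levy: 81,279 Ft − 49,096 Ft = 32,183 Ft.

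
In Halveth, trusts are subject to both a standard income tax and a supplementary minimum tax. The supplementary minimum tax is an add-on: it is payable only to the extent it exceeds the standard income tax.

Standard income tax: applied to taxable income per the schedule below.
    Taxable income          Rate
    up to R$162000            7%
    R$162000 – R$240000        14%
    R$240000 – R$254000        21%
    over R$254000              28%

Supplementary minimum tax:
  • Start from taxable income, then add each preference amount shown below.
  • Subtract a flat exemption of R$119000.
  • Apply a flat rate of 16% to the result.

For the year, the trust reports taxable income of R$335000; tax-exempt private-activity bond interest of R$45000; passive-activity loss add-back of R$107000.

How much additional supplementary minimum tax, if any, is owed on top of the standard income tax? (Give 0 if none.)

R$11000

Standard income tax:
  R$162000 × 7% = R$11340
  R$78000 × 14% = R$10920
  R$14000 × 21% = R$2940
  R$81000 × 28% = R$22680
  → R$47880

Supplementary minimum tax:
  Adjusted income: R$335000 + R$45000 + R$107000 = R$487000
  Less exemption R$119000 → base R$368000
  R$368000 × 16% = R$58880

Excess of supplementary minimum tax over standard income tax: R$58880 − R$47880 = R$11000.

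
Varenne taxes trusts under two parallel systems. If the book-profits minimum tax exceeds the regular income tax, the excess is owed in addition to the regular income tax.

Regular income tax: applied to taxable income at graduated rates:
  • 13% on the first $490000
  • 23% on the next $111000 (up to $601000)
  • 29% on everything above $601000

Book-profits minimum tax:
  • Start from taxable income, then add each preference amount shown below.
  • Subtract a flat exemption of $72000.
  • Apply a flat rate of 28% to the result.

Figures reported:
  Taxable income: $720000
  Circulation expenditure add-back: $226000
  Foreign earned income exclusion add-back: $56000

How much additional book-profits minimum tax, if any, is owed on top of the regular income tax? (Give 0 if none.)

$136660

Regular income tax:
  $490000 × 13% = $63700
  $111000 × 23% = $25530
  $119000 × 29% = $34510
  → $123740

Book-profits minimum tax:
  Adjusted income: $720000 + $226000 + $56000 = $1002000
  Less exemption $72000 → base $930000
  $930000 × 28% = $260400

Excess of book-profits minimum tax over regular income tax: $260400 − $123740 = $136660.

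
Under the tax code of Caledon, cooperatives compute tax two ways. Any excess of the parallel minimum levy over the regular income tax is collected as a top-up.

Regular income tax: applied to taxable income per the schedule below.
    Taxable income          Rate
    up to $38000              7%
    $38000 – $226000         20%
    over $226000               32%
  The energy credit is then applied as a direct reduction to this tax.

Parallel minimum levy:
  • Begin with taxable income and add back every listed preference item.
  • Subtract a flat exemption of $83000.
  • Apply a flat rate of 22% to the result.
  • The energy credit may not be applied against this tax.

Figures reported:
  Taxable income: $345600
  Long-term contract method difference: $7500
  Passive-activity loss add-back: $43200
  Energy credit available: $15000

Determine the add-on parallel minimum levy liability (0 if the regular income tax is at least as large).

Regular income tax:
  $38000 × 7% = $2660
  $188000 × 20% = $37600
  $119600 × 32% = $38272
  → $78532
  Less energy credit $15000 → $63532

Parallel minimum levy:
  Adjusted income: $345600 + $7500 + $43200 = $396300
  Less exemption $83000 → base $313300
  $313300 × 22% = $68926

Excess of parallel minimum levy over regular income tax: $68926 − $63532 = $5394.

$5394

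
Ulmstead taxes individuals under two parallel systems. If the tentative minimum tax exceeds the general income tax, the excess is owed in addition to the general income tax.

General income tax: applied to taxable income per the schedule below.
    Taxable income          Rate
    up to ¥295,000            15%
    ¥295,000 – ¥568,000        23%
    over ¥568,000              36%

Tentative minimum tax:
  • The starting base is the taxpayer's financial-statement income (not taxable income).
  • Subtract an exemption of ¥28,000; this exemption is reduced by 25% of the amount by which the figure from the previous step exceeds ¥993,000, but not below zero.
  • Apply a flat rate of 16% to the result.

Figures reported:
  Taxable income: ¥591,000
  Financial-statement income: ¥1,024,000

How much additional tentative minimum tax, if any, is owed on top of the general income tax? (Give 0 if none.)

¥45,280

Tentative minimum tax:
  Base (financial-statement income): ¥1,024,000
  Exemption: ¥28,000 − 25% × (¥1,024,000 − ¥993,000) = ¥28,000 − ¥7,750 = ¥20,250
  Base: ¥1,024,000 − ¥20,250 = ¥1,003,750
  ¥1,003,750 × 16% = ¥160,600

General income tax:
  ¥295,000 × 15% = ¥44,250
  ¥273,000 × 23% = ¥62,790
  ¥23,000 × 36% = ¥8,280
  → ¥115,320

Excess of tentative minimum tax over general income tax: ¥160,600 − ¥115,320 = ¥45,280.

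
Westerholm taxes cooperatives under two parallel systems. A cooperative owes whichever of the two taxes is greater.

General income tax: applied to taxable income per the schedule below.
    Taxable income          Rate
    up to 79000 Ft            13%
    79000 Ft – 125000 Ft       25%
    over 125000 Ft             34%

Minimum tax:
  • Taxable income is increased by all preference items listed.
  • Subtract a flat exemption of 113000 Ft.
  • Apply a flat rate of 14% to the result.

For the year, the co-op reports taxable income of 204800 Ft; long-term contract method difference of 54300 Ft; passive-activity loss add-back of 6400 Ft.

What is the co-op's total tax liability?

Minimum tax:
  Adjusted income: 204800 Ft + 54300 Ft + 6400 Ft = 265500 Ft
  Less exemption 113000 Ft → base 152500 Ft
  152500 Ft × 14% = 21350 Ft

General income tax:
  79000 Ft × 13% = 10270 Ft
  46000 Ft × 25% = 11500 Ft
  79800 Ft × 34% = 27132 Ft
  → 48902 Ft

48902 Ft > 21350 Ft, so the general income tax governs.

48902 Ft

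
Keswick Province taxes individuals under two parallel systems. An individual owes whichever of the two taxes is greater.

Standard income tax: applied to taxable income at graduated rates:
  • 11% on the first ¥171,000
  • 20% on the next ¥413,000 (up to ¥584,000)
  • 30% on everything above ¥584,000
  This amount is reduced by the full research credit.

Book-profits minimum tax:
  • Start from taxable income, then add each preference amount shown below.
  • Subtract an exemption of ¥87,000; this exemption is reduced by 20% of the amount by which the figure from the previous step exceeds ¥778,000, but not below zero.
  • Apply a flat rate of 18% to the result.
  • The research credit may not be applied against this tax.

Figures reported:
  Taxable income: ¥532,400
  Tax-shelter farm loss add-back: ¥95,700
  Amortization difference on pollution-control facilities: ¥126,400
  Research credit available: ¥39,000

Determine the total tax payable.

Standard income tax:
  ¥171,000 × 11% = ¥18,810
  ¥361,400 × 20% = ¥72,280
  → ¥91,090
  Less research credit ¥39,000 → ¥52,090

Book-profits minimum tax:
  Adjusted income: ¥532,400 + ¥95,700 + ¥126,400 = ¥754,500
  Exemption: ¥754,500 ≤ ¥778,000, so full ¥87,000 applies
  Base: ¥754,500 − ¥87,000 = ¥667,500
  ¥667,500 × 18% = ¥120,150

¥120,150 > ¥52,090, so the book-profits minimum tax is the binding amount.

¥120,150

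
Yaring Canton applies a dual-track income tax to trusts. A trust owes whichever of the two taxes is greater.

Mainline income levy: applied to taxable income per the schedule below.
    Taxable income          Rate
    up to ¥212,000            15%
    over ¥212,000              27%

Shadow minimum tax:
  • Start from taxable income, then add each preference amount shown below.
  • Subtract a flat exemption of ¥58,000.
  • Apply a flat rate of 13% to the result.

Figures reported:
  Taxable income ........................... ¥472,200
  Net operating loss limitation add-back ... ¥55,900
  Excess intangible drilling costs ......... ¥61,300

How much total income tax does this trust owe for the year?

Shadow minimum tax:
  Adjusted income: ¥472,200 + ¥55,900 + ¥61,300 = ¥589,400
  Less exemption ¥58,000 → base ¥531,400
  ¥531,400 × 13% = ¥69,082

Mainline income levy:
  ¥212,000 × 15% = ¥31,800
  ¥260,200 × 27% = ¥70,254
  → ¥102,054

¥102,054 > ¥69,082, so the mainline income levy governs.

¥102,054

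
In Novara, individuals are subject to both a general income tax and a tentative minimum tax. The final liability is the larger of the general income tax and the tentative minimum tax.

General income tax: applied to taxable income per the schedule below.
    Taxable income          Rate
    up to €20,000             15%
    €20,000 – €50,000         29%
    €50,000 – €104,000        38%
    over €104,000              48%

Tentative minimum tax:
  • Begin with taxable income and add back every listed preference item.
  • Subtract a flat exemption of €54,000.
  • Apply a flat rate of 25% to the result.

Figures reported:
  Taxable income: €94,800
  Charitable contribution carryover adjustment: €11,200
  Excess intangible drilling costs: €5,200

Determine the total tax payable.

Tentative minimum tax:
  Adjusted income: €94,800 + €11,200 + €5,200 = €111,200
  Less exemption €54,000 → base €57,200
  €57,200 × 25% = €14,300

General income tax:
  €20,000 × 15% = €3,000
  €30,000 × 29% = €8,700
  €44,800 × 38% = €17,024
  → €28,724

€28,724 > €14,300, so the general income tax governs.

€28,724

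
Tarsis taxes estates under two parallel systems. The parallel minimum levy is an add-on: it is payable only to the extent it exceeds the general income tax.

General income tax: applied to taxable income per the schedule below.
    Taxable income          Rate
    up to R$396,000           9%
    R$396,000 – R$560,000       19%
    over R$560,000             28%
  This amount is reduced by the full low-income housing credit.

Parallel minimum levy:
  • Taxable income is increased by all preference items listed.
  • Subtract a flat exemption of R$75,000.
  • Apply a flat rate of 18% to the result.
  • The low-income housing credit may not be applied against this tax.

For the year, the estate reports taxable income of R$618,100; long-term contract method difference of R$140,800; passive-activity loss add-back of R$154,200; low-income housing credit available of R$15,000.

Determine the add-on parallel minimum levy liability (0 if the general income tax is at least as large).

Parallel minimum levy:
  Adjusted income: R$618,100 + R$140,800 + R$154,200 = R$913,100
  Less exemption R$75,000 → base R$838,100
  R$838,100 × 18% = R$150,858

General income tax:
  R$396,000 × 9% = R$35,640
  R$164,000 × 19% = R$31,160
  R$58,100 × 28% = R$16,268
  → R$83,068
  Less low-income housing credit R$15,000 → R$68,068

Excess of parallel minimum levy over general income tax: R$150,858 − R$68,068 = R$82,790.

R$82,790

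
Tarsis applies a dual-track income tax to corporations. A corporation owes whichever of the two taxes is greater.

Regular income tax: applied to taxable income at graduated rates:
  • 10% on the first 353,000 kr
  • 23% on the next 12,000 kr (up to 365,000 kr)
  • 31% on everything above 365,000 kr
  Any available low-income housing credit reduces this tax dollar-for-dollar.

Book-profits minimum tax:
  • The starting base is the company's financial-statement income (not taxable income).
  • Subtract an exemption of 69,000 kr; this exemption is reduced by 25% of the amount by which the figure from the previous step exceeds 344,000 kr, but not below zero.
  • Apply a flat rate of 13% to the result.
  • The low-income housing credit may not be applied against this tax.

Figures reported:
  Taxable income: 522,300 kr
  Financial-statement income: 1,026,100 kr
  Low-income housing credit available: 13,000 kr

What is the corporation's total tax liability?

133,393 kr

Regular income tax:
  353,000 kr × 10% = 35,300 kr
  12,000 kr × 23% = 2,760 kr
  157,300 kr × 31% = 48,763 kr
  → 86,823 kr
  Less low-income housing credit 13,000 kr → 73,823 kr

Book-profits minimum tax:
  Base (financial-statement income): 1,026,100 kr
  Exemption: 25% × (1,026,100 kr − 344,000 kr) = 170,525 kr ≥ 69,000 kr, so the exemption is fully phased out
  Base: 1,026,100 kr − 0 kr = 1,026,100 kr
  1,026,100 kr × 13% = 133,393 kr

133,393 kr > 73,823 kr, so the book-profits minimum tax is the binding amount.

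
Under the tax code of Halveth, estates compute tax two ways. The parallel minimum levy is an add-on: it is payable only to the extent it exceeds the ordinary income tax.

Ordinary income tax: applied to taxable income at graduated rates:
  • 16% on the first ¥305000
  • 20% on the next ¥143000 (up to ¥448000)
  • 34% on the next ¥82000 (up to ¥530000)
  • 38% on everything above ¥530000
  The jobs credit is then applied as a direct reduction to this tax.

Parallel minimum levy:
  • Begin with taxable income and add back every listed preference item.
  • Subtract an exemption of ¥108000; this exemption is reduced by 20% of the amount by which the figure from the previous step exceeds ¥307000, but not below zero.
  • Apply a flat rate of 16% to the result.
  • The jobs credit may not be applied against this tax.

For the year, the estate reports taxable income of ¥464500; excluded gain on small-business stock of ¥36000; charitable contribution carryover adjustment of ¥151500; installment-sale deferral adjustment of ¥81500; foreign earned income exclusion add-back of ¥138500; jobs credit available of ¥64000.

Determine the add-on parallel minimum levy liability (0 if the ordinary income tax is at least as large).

¥120510

Parallel minimum levy:
  Adjusted income: ¥464500 + ¥36000 + ¥151500 + ¥81500 + ¥138500 = ¥872000
  Exemption: 20% × (¥872000 − ¥307000) = ¥113000 ≥ ¥108000, so the exemption is fully phased out
  Base: ¥872000 − ¥0 = ¥872000
  ¥872000 × 16% = ¥139520

Ordinary income tax:
  ¥305000 × 16% = ¥48800
  ¥143000 × 20% = ¥28600
  ¥16500 × 34% = ¥5610
  → ¥83010
  Less jobs credit ¥64000 → ¥19010

Excess of parallel minimum levy over ordinary income tax: ¥139520 − ¥19010 = ¥120510.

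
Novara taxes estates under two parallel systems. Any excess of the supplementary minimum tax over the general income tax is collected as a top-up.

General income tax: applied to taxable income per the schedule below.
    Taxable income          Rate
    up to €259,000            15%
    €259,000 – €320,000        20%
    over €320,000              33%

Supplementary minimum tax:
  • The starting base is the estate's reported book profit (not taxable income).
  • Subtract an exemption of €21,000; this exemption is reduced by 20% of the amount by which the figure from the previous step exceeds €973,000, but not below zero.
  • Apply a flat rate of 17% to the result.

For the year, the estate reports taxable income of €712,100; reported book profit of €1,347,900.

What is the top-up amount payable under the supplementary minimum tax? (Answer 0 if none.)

€48,700

General income tax:
  €259,000 × 15% = €38,850
  €61,000 × 20% = €12,200
  €392,100 × 33% = €129,393
  → €180,443

Supplementary minimum tax:
  Base (reported book profit): €1,347,900
  Exemption: 20% × (€1,347,900 − €973,000) = €74,980 ≥ €21,000, so the exemption is fully phased out
  Base: €1,347,900 − €0 = €1,347,900
  €1,347,900 × 17% = €229,143

Excess of supplementary minimum tax over general income tax: €229,143 − €180,443 = €48,700.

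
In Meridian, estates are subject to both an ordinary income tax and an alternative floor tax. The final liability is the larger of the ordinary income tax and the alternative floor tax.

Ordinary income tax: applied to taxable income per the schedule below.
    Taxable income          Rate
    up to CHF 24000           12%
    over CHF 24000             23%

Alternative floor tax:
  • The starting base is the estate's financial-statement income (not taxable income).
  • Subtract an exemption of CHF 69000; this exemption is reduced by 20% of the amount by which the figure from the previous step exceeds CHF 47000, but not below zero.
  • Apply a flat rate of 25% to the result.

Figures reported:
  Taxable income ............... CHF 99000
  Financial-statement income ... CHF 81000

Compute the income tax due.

Alternative floor tax:
  Base (financial-statement income): CHF 81000
  Exemption: CHF 69000 − 20% × (CHF 81000 − CHF 47000) = CHF 69000 − CHF 6800 = CHF 62200
  Base: CHF 81000 − CHF 62200 = CHF 18800
  CHF 18800 × 25% = CHF 4700

Ordinary income tax:
  CHF 24000 × 12% = CHF 2880
  CHF 75000 × 23% = CHF 17250
  → CHF 20130

CHF 20130 > CHF 4700, so the ordinary income tax governs.

CHF 20130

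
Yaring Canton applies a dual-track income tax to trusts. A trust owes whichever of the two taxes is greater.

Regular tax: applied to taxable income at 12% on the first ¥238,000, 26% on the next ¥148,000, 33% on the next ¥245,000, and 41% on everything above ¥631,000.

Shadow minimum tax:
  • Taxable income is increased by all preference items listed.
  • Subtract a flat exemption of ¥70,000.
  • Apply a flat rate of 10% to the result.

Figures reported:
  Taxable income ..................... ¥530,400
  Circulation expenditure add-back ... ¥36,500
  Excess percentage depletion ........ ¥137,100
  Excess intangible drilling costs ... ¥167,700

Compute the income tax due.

Regular tax:
  ¥238,000 × 12% = ¥28,560
  ¥148,000 × 26% = ¥38,480
  ¥144,400 × 33% = ¥47,652
  → ¥114,692

Shadow minimum tax:
  Adjusted income: ¥530,400 + ¥36,500 + ¥137,100 + ¥167,700 = ¥871,700
  Less exemption ¥70,000 → base ¥801,700
  ¥801,700 × 10% = ¥80,170

¥114,692 > ¥80,170, so the regular tax governs.

¥114,692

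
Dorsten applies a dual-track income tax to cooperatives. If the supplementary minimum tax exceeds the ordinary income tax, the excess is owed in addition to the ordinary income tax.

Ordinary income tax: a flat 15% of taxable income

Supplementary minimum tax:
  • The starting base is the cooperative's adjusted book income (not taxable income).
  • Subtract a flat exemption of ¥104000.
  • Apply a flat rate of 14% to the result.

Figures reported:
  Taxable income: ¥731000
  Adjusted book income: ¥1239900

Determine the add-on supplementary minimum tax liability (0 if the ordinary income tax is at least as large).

Supplementary minimum tax:
  Base (adjusted book income): ¥1239900
  Less exemption ¥104000 → base ¥1135900
  ¥1135900 × 14% = ¥159026

Ordinary income tax:
  ¥731000 × 15% = ¥109650

Excess of supplementary minimum tax over ordinary income tax: ¥159026 − ¥109650 = ¥49376.

¥49376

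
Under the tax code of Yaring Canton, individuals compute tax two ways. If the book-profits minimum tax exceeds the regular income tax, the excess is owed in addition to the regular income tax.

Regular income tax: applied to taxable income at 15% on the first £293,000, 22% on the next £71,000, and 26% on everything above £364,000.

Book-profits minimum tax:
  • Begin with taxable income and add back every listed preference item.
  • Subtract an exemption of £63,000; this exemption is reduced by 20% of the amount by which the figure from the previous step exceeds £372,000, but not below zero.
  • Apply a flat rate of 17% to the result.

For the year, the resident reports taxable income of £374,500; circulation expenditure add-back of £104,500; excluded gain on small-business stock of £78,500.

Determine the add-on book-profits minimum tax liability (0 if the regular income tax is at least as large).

Regular income tax:
  £293,000 × 15% = £43,950
  £71,000 × 22% = £15,620
  £10,500 × 26% = £2,730
  → £62,300

Book-profits minimum tax:
  Adjusted income: £374,500 + £104,500 + £78,500 = £557,500
  Exemption: £63,000 − 20% × (£557,500 − £372,000) = £63,000 − £37,100 = £25,900
  Base: £557,500 − £25,900 = £531,600
  £531,600 × 17% = £90,372

Excess of book-profits minimum tax over regular income tax: £90,372 − £62,300 = £28,072.

£28,072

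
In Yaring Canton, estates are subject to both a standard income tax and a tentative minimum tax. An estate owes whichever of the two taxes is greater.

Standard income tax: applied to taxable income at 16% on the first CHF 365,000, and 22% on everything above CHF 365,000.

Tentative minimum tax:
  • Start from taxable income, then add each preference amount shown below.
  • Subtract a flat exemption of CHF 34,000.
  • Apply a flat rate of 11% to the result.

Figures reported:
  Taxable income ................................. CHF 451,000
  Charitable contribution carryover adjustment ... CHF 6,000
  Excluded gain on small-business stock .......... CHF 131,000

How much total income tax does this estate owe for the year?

Standard income tax:
  CHF 365,000 × 16% = CHF 58,400
  CHF 86,000 × 22% = CHF 18,920
  → CHF 77,320

Tentative minimum tax:
  Adjusted income: CHF 451,000 + CHF 6,000 + CHF 131,000 = CHF 588,000
  Less exemption CHF 34,000 → base CHF 554,000
  CHF 554,000 × 11% = CHF 60,940

CHF 77,320 > CHF 60,940, so the standard income tax governs.

CHF 77,320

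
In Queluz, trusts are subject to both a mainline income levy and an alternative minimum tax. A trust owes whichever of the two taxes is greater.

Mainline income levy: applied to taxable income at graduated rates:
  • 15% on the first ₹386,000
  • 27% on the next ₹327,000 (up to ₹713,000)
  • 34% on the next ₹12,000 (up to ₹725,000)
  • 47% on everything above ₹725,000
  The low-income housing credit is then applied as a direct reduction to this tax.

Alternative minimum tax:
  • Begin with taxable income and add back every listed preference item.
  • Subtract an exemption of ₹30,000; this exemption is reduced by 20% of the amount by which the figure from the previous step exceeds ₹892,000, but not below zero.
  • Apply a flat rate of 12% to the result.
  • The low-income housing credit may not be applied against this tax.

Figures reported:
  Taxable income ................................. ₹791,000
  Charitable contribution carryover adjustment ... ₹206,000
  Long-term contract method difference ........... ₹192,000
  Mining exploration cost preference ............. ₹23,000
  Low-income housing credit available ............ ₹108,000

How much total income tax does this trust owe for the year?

Mainline income levy:
  ₹386,000 × 15% = ₹57,900
  ₹327,000 × 27% = ₹88,290
  ₹12,000 × 34% = ₹4,080
  ₹66,000 × 47% = ₹31,020
  → ₹181,290
  Less low-income housing credit ₹108,000 → ₹73,290

Alternative minimum tax:
  Adjusted income: ₹791,000 + ₹206,000 + ₹192,000 + ₹23,000 = ₹1,212,000
  Exemption: 20% × (₹1,212,000 − ₹892,000) = ₹64,000 ≥ ₹30,000, so the exemption is fully phased out
  Base: ₹1,212,000 − ₹0 = ₹1,212,000
  ₹1,212,000 × 12% = ₹145,440

₹145,440 > ₹73,290, so the alternative minimum tax is the binding amount.

₹145,440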